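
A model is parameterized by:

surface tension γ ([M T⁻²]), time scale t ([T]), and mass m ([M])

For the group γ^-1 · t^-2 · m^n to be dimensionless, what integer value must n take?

1

Balance the M exponent: (1)·n from m, plus −(1) − 2·(0) = -1 from the rest, must sum to zero.
n − 1 = 0, so n = 1.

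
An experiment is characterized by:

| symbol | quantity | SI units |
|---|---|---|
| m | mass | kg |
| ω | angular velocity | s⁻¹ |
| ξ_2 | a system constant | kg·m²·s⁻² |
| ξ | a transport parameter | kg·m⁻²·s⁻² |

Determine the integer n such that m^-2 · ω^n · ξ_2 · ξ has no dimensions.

-4

Balance the T exponent: (-1)·n from ω, plus −2·(0) + (-2) + (-2) = -4 from the rest, must sum to zero.
−n − 4 = 0, so n = -4.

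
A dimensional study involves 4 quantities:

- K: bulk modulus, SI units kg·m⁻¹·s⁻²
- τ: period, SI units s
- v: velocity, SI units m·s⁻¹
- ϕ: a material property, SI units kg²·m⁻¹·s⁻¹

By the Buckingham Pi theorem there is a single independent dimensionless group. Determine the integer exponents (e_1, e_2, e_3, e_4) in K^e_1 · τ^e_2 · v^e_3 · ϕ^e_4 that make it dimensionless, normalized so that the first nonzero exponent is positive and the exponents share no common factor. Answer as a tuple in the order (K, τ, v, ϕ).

(2, 4, 1, -1)

M: e_1·(1) + e_2·(0) + e_3·(0) + e_4·(2) = 0
L: e_1·(-1) + e_2·(0) + e_3·(1) + e_4·(-1) = 0
T: e_1·(-2) + e_2·(1) + e_3·(-1) + e_4·(-1) = 0
Solving this homogeneous linear system for the smallest-integer solution (first nonzero entry positive) gives (2, 4, 1, -1).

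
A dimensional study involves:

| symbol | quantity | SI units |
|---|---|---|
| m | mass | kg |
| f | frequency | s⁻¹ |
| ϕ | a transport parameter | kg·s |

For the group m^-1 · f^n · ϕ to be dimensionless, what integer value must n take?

1

Balance the T exponent: (-1)·n from f, plus −(0) + (1) = 1 from the rest, must sum to zero.
−n + 1 = 0, so n = 1.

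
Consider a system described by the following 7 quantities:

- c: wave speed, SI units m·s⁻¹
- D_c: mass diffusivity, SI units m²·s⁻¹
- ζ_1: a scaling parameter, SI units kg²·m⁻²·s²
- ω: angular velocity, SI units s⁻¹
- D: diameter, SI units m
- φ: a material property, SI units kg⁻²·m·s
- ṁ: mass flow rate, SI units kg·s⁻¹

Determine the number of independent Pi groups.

There are 7 variables and 3 base dimensions (M, L, T).
The dimension matrix has rank 3.
Independent dimensionless groups: 7 − 3 = 4.

4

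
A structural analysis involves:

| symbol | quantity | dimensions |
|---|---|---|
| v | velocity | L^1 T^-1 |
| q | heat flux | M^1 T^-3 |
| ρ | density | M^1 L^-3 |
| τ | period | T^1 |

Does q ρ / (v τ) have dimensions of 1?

Sum the exponent of each base dimension across the product:
  M: −[v]_M + [q]_M + [ρ]_M − [τ]_M = −(0) + (1) + (1) − (0) = 2
  L: −[v]_L + [q]_L + [ρ]_L − [τ]_L = −(1) + (0) + (-3) − (0) = -4
  T: −[v]_T + [q]_T + [ρ]_T − [τ]_T = −(-1) + (-3) + (0) − (1) = -3
Net dimensions [M² L⁻⁴ T⁻³] ≠ [1] — not dimensionless.

no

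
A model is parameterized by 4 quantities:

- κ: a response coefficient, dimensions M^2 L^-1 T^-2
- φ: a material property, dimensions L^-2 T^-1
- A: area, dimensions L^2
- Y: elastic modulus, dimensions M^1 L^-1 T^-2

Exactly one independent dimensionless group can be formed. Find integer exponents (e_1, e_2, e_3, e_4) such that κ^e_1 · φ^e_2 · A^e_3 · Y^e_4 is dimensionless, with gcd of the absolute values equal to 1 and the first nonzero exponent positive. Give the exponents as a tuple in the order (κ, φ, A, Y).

(2, 4, 3, -4)

M: e_1·(2) + e_2·(0) + e_3·(0) + e_4·(1) = 0
L: e_1·(-1) + e_2·(-2) + e_3·(2) + e_4·(-1) = 0
T: e_1·(-2) + e_2·(-1) + e_3·(0) + e_4·(-2) = 0
Solving this homogeneous linear system for the smallest-integer solution (first nonzero entry positive) gives (2, 4, 3, -4).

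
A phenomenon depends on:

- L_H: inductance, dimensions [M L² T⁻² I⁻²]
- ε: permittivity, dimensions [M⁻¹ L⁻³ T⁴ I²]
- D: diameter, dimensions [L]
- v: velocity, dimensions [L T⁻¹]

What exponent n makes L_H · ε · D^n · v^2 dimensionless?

-1

Balance the L exponent: (1)·n from D, plus (2) + (-3) + 2·(1) = 1 from the rest, must sum to zero.
n + 1 = 0, so n = -1.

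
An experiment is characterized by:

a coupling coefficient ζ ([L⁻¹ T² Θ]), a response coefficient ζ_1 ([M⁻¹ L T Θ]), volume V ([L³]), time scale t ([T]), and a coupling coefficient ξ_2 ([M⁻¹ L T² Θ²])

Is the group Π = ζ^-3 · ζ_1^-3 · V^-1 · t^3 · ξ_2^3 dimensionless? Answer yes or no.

Sum the exponent of each base dimension across the product:
  M: −3·[ζ]_M − 3·[ζ_1]_M − [V]_M + 3·[t]_M + 3·[ξ_2]_M = −3·(0) − 3·(-1) − (0) + 3·(0) + 3·(-1) = 0
  L: −3·[ζ]_L − 3·[ζ_1]_L − [V]_L + 3·[t]_L + 3·[ξ_2]_L = −3·(-1) − 3·(1) − (3) + 3·(0) + 3·(1) = 0
  T: −3·[ζ]_T − 3·[ζ_1]_T − [V]_T + 3·[t]_T + 3·[ξ_2]_T = −3·(2) − 3·(1) − (0) + 3·(1) + 3·(2) = 0
  Θ: −3·[ζ]_Θ − 3·[ζ_1]_Θ − [V]_Θ + 3·[t]_Θ + 3·[ξ_2]_Θ = −3·(1) − 3·(1) − (0) + 3·(0) + 3·(2) = 0
All base exponents vanish — dimensionless.

yes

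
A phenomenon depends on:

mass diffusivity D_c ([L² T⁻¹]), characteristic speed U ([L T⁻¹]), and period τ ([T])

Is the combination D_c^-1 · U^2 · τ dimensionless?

yes

Sum the exponent of each base dimension across the product:
  L: −[D_c]_L + 2·[U]_L + [τ]_L = −(2) + 2·(1) + (0) = 0
  T: −[D_c]_T + 2·[U]_T + [τ]_T = −(-1) + 2·(-1) + (1) = 0
All base exponents vanish — dimensionless.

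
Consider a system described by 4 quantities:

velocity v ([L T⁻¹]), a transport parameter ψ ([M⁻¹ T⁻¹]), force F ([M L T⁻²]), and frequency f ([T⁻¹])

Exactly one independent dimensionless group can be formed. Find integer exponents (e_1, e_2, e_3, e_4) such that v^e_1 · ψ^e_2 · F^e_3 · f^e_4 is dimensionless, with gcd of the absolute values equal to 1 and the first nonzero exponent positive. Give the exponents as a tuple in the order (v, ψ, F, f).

M: e_1·(0) + e_2·(-1) + e_3·(1) + e_4·(0) = 0
L: e_1·(1) + e_2·(0) + e_3·(1) + e_4·(0) = 0
T: e_1·(-1) + e_2·(-1) + e_3·(-2) + e_4·(-1) = 0
Solving this homogeneous linear system for the smallest-integer solution (first nonzero entry positive) gives (1, -1, -1, 2).

(1, -1, -1, 2)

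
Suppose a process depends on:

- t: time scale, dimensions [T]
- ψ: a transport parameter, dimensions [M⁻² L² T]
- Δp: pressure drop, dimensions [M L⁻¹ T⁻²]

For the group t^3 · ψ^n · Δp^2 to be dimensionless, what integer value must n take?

Balance the M exponent: (-2)·n from ψ, plus 3·(0) + 2·(1) = 2 from the rest, must sum to zero.
-2n + 2 = 0, so n = 1.

1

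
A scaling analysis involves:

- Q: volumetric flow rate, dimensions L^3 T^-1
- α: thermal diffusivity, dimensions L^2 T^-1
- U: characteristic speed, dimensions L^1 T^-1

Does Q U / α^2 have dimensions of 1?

yes

Sum the exponent of each base dimension across the product:
  L: [Q]_L − 2·[α]_L + [U]_L = (3) − 2·(2) + (1) = 0
  T: [Q]_T − 2·[α]_T + [U]_T = (-1) − 2·(-1) + (-1) = 0
All base exponents vanish — dimensionless.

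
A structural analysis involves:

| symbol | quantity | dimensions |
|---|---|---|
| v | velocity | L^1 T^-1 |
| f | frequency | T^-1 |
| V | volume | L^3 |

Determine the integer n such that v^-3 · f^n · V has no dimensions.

Balance the T exponent: (-1)·n from f, plus −3·(-1) + (0) = 3 from the rest, must sum to zero.
−n + 3 = 0, so n = 3.

3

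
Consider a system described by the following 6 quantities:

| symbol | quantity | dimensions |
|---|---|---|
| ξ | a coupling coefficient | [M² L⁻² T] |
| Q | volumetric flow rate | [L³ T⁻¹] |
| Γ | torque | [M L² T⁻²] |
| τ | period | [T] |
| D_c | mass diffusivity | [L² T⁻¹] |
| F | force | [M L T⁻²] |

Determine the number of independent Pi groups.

There are 6 variables and 3 base dimensions (M, L, T).
The dimension matrix has rank 3.
Independent dimensionless groups: 6 − 3 = 3.

3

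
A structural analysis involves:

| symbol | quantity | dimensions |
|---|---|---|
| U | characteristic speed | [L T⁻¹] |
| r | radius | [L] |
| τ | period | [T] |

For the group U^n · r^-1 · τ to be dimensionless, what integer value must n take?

1

Balance the L exponent: (1)·n from U, plus −(1) + (0) = -1 from the rest, must sum to zero.
n − 1 = 0, so n = 1.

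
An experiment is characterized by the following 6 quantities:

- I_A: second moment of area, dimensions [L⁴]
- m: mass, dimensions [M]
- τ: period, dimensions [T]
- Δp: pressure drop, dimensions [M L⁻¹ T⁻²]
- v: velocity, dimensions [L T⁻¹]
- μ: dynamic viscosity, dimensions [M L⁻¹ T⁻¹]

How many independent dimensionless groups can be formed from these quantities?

There are 6 variables and 3 base dimensions (M, L, T).
The dimension matrix has rank 3.
Independent dimensionless groups: 6 − 3 = 3.

3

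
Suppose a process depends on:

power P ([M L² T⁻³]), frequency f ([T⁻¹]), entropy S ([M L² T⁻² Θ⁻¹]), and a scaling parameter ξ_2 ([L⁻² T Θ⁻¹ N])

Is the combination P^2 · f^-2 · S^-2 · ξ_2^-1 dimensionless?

Sum the exponent of each base dimension across the product:
  M: 2·[P]_M − 2·[f]_M − 2·[S]_M − [ξ_2]_M = 2·(1) − 2·(0) − 2·(1) − (0) = 0
  L: 2·[P]_L − 2·[f]_L − 2·[S]_L − [ξ_2]_L = 2·(2) − 2·(0) − 2·(2) − (-2) = 2
  T: 2·[P]_T − 2·[f]_T − 2·[S]_T − [ξ_2]_T = 2·(-3) − 2·(-1) − 2·(-2) − (1) = -1
  Θ: 2·[P]_Θ − 2·[f]_Θ − 2·[S]_Θ − [ξ_2]_Θ = 2·(0) − 2·(0) − 2·(-1) − (-1) = 3
  N: 2·[P]_N − 2·[f]_N − 2·[S]_N − [ξ_2]_N = 2·(0) − 2·(0) − 2·(0) − (1) = -1
Net dimensions [L² T⁻¹ Θ³ N⁻¹] ≠ [1] — not dimensionless.

no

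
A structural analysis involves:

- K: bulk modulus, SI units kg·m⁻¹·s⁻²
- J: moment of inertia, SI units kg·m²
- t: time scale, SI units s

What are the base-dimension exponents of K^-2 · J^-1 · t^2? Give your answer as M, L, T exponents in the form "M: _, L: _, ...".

M: -3, L: 0, T: 6

Collect each base-dimension exponent across the product:
  M: −2·(1) − (1) + 2·(0) = -3
  L: −2·(-1) − (2) + 2·(0) = 0
  T: −2·(-2) − (0) + 2·(1) = 6
So the dimensions are [M⁻³ T⁶].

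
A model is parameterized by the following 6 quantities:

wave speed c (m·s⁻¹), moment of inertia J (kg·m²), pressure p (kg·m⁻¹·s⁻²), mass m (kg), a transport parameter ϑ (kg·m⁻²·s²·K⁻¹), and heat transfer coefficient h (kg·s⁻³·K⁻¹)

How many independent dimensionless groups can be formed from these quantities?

2

There are 6 variables and 4 base dimensions (M, L, T, Θ).
The dimension matrix has rank 4.
Independent dimensionless groups: 6 − 4 = 2.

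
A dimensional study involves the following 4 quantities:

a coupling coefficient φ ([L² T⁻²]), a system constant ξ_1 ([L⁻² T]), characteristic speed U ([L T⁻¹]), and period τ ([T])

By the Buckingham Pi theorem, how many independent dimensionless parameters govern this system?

There are 4 variables and 2 base dimensions (L, T).
The dimension matrix has rank 2.
Independent dimensionless groups: 4 − 2 = 2.

2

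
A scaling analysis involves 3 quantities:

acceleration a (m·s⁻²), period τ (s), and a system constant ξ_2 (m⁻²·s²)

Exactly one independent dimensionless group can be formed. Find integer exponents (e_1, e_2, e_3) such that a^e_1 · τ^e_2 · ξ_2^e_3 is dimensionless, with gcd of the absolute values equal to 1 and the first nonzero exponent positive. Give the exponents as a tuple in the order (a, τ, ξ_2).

(2, 2, 1)

L: e_1·(1) + e_2·(0) + e_3·(-2) = 0
T: e_1·(-2) + e_2·(1) + e_3·(2) = 0
Solving this homogeneous linear system for the smallest-integer solution (first nonzero entry positive) gives (2, 2, 1).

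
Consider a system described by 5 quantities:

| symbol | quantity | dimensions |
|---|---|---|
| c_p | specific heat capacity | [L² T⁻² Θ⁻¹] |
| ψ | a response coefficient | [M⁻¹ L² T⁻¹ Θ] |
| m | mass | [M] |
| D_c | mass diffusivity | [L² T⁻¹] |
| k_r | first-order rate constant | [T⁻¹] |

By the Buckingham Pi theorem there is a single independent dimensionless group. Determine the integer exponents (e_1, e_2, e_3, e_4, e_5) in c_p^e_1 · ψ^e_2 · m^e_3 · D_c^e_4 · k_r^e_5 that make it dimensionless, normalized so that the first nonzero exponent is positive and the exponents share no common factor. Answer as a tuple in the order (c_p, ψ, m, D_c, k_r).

M: e_1·(0) + e_2·(-1) + e_3·(1) + e_4·(0) + e_5·(0) = 0
L: e_1·(2) + e_2·(2) + e_3·(0) + e_4·(2) + e_5·(0) = 0
T: e_1·(-2) + e_2·(-1) + e_3·(0) + e_4·(-1) + e_5·(-1) = 0
Θ: e_1·(-1) + e_2·(1) + e_3·(0) + e_4·(0) + e_5·(0) = 0
Solving this homogeneous linear system for the smallest-integer solution (first nonzero entry positive) gives (1, 1, 1, -2, -1).

(1, 1, 1, -2, -1)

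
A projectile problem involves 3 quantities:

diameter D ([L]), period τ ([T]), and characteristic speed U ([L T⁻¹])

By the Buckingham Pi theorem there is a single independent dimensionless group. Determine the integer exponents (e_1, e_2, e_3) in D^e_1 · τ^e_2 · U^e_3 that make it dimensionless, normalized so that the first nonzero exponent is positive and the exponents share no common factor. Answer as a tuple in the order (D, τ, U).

L: e_1·(1) + e_2·(0) + e_3·(1) = 0
T: e_1·(0) + e_2·(1) + e_3·(-1) = 0
Solving this homogeneous linear system for the smallest-integer solution (first nonzero entry positive) gives (1, -1, -1).

(1, -1, -1)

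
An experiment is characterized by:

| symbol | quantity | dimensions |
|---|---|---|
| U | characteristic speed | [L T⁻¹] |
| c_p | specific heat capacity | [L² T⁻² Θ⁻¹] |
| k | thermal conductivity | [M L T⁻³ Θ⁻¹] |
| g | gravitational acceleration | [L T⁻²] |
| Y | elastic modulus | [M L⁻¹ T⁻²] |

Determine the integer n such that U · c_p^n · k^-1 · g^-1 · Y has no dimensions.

1

Balance the L exponent: (2)·n from c_p, plus (1) − (1) − (1) + (-1) = -2 from the rest, must sum to zero.
2n − 2 = 0, so n = 1.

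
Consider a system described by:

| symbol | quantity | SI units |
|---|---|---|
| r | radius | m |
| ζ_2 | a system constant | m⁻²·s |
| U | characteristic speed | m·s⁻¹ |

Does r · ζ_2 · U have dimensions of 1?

yes

Sum the exponent of each base dimension across the product:
  L: [r]_L + [ζ_2]_L + [U]_L = (1) + (-2) + (1) = 0
  T: [r]_T + [ζ_2]_T + [U]_T = (0) + (1) + (-1) = 0
All base exponents vanish — dimensionless.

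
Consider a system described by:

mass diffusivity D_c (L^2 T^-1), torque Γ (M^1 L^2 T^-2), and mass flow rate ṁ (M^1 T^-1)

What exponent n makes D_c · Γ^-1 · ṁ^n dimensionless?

Balance the M exponent: (1)·n from ṁ, plus (0) − (1) = -1 from the rest, must sum to zero.
n − 1 = 0, so n = 1.

1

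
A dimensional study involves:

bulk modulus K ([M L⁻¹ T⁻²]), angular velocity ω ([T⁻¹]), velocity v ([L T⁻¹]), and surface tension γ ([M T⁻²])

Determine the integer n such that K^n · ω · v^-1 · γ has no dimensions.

Balance the M exponent: (1)·n from K, plus (0) − (0) + (1) = 1 from the rest, must sum to zero.
n + 1 = 0, so n = -1.

-1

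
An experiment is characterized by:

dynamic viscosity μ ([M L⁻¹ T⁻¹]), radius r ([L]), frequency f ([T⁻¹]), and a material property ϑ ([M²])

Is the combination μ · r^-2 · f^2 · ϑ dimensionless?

Sum the exponent of each base dimension across the product:
  M: [μ]_M − 2·[r]_M + 2·[f]_M + [ϑ]_M = (1) − 2·(0) + 2·(0) + (2) = 3
  L: [μ]_L − 2·[r]_L + 2·[f]_L + [ϑ]_L = (-1) − 2·(1) + 2·(0) + (0) = -3
  T: [μ]_T − 2·[r]_T + 2·[f]_T + [ϑ]_T = (-1) − 2·(0) + 2·(-1) + (0) = -3
Net dimensions [M³ L⁻³ T⁻³] ≠ [1] — not dimensionless.

no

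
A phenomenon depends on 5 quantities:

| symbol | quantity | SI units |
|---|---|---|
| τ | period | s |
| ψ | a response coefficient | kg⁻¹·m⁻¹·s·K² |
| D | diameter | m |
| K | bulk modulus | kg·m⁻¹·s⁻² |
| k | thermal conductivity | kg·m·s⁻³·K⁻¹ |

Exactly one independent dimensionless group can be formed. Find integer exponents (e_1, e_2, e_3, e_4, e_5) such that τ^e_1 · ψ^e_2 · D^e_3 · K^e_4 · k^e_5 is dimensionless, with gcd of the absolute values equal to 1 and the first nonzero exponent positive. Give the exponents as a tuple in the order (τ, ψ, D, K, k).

(3, 1, -2, -1, 2)

M: e_1·(0) + e_2·(-1) + e_3·(0) + e_4·(1) + e_5·(1) = 0
L: e_1·(0) + e_2·(-1) + e_3·(1) + e_4·(-1) + e_5·(1) = 0
T: e_1·(1) + e_2·(1) + e_3·(0) + e_4·(-2) + e_5·(-3) = 0
Θ: e_1·(0) + e_2·(2) + e_3·(0) + e_4·(0) + e_5·(-1) = 0
Solving this homogeneous linear system for the smallest-integer solution (first nonzero entry positive) gives (3, 1, -2, -1, 2).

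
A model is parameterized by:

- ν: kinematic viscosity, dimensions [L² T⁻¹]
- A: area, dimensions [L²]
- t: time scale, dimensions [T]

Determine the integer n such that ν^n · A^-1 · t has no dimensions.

1

Balance the L exponent: (2)·n from ν, plus −(2) + (0) = -2 from the rest, must sum to zero.
2n − 2 = 0, so n = 1.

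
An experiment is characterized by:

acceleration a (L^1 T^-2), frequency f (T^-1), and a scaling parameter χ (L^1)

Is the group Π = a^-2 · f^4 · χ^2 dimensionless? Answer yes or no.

yes

Sum the exponent of each base dimension across the product:
  L: −2·[a]_L + 4·[f]_L + 2·[χ]_L = −2·(1) + 4·(0) + 2·(1) = 0
  T: −2·[a]_T + 4·[f]_T + 2·[χ]_T = −2·(-2) + 4·(-1) + 2·(0) = 0
All base exponents vanish — dimensionless.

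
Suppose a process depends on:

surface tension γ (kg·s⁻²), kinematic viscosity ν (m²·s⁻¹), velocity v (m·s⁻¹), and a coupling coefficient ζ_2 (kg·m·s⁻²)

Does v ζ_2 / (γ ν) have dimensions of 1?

Sum the exponent of each base dimension across the product:
  M: −[γ]_M − [ν]_M + [v]_M + [ζ_2]_M = −(1) − (0) + (0) + (1) = 0
  L: −[γ]_L − [ν]_L + [v]_L + [ζ_2]_L = −(0) − (2) + (1) + (1) = 0
  T: −[γ]_T − [ν]_T + [v]_T + [ζ_2]_T = −(-2) − (-1) + (-1) + (-2) = 0
All base exponents vanish — dimensionless.

yes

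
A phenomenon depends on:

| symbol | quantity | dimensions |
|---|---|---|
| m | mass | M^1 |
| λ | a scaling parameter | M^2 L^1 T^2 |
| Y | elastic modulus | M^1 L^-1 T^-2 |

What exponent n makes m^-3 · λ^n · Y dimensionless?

Balance the M exponent: (2)·n from λ, plus −3·(1) + (1) = -2 from the rest, must sum to zero.
2n − 2 = 0, so n = 1.

1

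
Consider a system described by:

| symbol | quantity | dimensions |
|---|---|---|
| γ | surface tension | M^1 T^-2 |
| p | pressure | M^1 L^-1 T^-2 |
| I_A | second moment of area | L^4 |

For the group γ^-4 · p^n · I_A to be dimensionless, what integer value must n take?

4

Balance the M exponent: (1)·n from p, plus −4·(1) + (0) = -4 from the rest, must sum to zero.
n − 4 = 0, so n = 4.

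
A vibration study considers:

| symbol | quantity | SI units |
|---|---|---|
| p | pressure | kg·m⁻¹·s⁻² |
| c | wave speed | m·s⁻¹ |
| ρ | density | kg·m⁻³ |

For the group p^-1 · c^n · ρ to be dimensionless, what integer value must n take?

2

Balance the L exponent: (1)·n from c, plus −(-1) + (-3) = -2 from the rest, must sum to zero.
n − 2 = 0, so n = 2.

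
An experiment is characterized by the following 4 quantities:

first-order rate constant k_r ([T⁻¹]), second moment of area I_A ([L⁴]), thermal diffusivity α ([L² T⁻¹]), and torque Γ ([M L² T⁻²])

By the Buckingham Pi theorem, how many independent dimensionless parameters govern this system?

1

There are 4 variables and 3 base dimensions (M, L, T).
The dimension matrix has rank 3.
Independent dimensionless groups: 4 − 3 = 1.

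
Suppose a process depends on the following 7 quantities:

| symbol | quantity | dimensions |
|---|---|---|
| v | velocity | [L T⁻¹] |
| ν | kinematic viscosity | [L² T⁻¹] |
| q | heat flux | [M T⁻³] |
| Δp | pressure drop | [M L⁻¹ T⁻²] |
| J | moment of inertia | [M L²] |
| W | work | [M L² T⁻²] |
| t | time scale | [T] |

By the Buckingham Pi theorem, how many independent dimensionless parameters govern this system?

There are 7 variables and 3 base dimensions (M, L, T).
The dimension matrix has rank 3.
Independent dimensionless groups: 7 − 3 = 4.

4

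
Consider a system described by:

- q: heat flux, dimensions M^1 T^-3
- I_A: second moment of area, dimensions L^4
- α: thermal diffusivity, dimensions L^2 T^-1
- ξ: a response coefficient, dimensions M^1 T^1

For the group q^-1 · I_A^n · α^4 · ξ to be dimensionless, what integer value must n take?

Balance the L exponent: (4)·n from I_A, plus −(0) + 4·(2) + (0) = 8 from the rest, must sum to zero.
4n + 8 = 0, so n = -2.

-2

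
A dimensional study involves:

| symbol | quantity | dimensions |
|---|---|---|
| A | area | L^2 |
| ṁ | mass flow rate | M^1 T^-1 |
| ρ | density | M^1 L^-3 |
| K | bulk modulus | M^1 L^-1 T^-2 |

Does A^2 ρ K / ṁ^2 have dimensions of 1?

Sum the exponent of each base dimension across the product:
  M: 2·[A]_M − 2·[ṁ]_M + [ρ]_M + [K]_M = 2·(0) − 2·(1) + (1) + (1) = 0
  L: 2·[A]_L − 2·[ṁ]_L + [ρ]_L + [K]_L = 2·(2) − 2·(0) + (-3) + (-1) = 0
  T: 2·[A]_T − 2·[ṁ]_T + [ρ]_T + [K]_T = 2·(0) − 2·(-1) + (0) + (-2) = 0
All base exponents vanish — dimensionless.

yes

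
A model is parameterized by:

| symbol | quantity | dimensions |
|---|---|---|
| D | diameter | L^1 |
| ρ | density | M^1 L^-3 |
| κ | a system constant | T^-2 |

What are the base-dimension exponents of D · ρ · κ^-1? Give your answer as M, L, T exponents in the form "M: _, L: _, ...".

M: 1, L: -2, T: 2

Collect each base-dimension exponent across the product:
  M: (0) + (1) − (0) = 1
  L: (1) + (-3) − (0) = -2
  T: (0) + (0) − (-2) = 2
So the dimensions are [M L⁻² T²].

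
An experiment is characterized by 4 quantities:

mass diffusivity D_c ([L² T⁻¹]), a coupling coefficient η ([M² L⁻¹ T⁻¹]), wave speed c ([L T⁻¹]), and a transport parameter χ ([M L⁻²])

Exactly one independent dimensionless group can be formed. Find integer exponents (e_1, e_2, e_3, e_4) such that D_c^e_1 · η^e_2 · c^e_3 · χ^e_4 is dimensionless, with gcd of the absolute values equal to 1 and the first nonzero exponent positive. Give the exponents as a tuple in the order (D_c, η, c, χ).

M: e_1·(0) + e_2·(2) + e_3·(0) + e_4·(1) = 0
L: e_1·(2) + e_2·(-1) + e_3·(1) + e_4·(-2) = 0
T: e_1·(-1) + e_2·(-1) + e_3·(-1) + e_4·(0) = 0
Solving this homogeneous linear system for the smallest-integer solution (first nonzero entry positive) gives (2, -1, -1, 2).

(2, -1, -1, 2)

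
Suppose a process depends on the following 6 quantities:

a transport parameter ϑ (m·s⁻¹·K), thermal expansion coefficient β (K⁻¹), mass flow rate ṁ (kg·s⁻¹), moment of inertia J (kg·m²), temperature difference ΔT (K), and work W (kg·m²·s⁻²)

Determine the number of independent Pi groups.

2

There are 6 variables and 4 base dimensions (M, L, T, Θ).
The dimension matrix has rank 4.
Independent dimensionless groups: 6 − 4 = 2.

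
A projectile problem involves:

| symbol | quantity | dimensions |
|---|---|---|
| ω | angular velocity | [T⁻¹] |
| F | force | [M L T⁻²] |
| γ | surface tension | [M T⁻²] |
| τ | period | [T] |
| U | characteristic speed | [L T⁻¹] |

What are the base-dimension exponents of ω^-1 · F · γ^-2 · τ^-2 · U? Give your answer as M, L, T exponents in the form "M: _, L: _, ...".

M: -1, L: 2, T: 0

Collect each base-dimension exponent across the product:
  M: −(0) + (1) − 2·(1) − 2·(0) + (0) = -1
  L: −(0) + (1) − 2·(0) − 2·(0) + (1) = 2
  T: −(-1) + (-2) − 2·(-2) − 2·(1) + (-1) = 0
So the dimensions are [M⁻¹ L²].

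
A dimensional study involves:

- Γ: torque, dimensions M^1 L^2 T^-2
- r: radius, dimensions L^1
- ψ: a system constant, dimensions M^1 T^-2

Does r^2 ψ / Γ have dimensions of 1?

Sum the exponent of each base dimension across the product:
  M: −[Γ]_M + 2·[r]_M + [ψ]_M = −(1) + 2·(0) + (1) = 0
  L: −[Γ]_L + 2·[r]_L + [ψ]_L = −(2) + 2·(1) + (0) = 0
  T: −[Γ]_T + 2·[r]_T + [ψ]_T = −(-2) + 2·(0) + (-2) = 0
All base exponents vanish — dimensionless.

yes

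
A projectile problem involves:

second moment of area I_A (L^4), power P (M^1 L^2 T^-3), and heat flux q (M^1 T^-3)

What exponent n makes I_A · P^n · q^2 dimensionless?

Balance the M exponent: (1)·n from P, plus (0) + 2·(1) = 2 from the rest, must sum to zero.
n + 2 = 0, so n = -2.

-2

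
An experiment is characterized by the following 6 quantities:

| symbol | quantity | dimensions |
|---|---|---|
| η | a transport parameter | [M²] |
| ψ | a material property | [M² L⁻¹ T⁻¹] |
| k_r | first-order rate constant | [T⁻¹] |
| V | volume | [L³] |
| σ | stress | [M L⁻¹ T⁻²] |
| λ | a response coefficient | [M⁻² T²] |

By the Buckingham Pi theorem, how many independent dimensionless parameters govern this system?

3

There are 6 variables and 3 base dimensions (M, L, T).
The dimension matrix has rank 3.
Independent dimensionless groups: 6 − 3 = 3.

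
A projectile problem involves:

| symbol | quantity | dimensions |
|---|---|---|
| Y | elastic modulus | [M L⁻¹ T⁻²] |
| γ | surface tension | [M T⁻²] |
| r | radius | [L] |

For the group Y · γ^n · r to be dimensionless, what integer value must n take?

Balance the M exponent: (1)·n from γ, plus (1) + (0) = 1 from the rest, must sum to zero.
n + 1 = 0, so n = -1.

-1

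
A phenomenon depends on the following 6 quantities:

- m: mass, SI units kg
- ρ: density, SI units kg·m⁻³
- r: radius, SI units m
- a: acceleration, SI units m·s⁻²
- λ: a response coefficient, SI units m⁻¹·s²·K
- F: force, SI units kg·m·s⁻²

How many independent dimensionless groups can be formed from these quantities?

There are 6 variables and 4 base dimensions (M, L, T, Θ).
The dimension matrix has rank 4.
Independent dimensionless groups: 6 − 4 = 2.

2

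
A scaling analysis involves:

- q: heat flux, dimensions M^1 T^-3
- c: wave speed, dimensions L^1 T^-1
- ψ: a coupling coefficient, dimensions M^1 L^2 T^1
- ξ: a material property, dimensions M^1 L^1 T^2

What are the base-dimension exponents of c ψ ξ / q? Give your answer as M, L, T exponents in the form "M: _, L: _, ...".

Collect each base-dimension exponent across the product:
  M: −(1) + (0) + (1) + (1) = 1
  L: −(0) + (1) + (2) + (1) = 4
  T: −(-3) + (-1) + (1) + (2) = 5
So the dimensions are [M L⁴ T⁵].

M: 1, L: 4, T: 5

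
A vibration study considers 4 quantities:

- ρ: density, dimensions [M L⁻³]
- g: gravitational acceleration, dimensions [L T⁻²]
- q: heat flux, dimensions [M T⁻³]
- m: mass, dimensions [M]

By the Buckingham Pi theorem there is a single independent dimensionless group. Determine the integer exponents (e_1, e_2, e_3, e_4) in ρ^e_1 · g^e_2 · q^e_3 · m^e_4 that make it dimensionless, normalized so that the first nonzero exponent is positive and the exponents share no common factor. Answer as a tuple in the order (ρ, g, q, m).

M: e_1·(1) + e_2·(0) + e_3·(1) + e_4·(1) = 0
L: e_1·(-3) + e_2·(1) + e_3·(0) + e_4·(0) = 0
T: e_1·(0) + e_2·(-2) + e_3·(-3) + e_4·(0) = 0
Solving this homogeneous linear system for the smallest-integer solution (first nonzero entry positive) gives (1, 3, -2, 1).

(1, 3, -2, 1)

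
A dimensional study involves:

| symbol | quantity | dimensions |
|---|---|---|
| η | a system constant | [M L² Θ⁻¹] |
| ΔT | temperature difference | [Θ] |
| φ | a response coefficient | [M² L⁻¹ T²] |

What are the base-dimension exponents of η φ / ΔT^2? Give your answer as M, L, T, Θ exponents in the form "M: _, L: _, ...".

M: 3, L: 1, T: 2, Θ: -3

Collect each base-dimension exponent across the product:
  M: (1) − 2·(0) + (2) = 3
  L: (2) − 2·(0) + (-1) = 1
  T: (0) − 2·(0) + (2) = 2
  Θ: (-1) − 2·(1) + (0) = -3
So the dimensions are [M³ L T² Θ⁻³].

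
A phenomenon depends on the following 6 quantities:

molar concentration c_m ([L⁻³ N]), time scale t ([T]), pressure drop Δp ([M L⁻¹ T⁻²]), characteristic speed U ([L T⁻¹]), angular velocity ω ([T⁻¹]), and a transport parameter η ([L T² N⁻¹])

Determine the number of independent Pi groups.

2

There are 6 variables and 4 base dimensions (M, L, T, N).
The dimension matrix has rank 4.
Independent dimensionless groups: 6 − 4 = 2.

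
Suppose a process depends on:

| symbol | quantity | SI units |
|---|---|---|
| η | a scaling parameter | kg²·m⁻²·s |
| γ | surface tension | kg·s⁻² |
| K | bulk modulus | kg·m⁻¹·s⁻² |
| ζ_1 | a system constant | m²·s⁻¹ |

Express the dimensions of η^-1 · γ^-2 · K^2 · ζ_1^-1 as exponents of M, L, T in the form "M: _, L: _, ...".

M: -2, L: -2, T: 0

Collect each base-dimension exponent across the product:
  M: −(2) − 2·(1) + 2·(1) − (0) = -2
  L: −(-2) − 2·(0) + 2·(-1) − (2) = -2
  T: −(1) − 2·(-2) + 2·(-2) − (-1) = 0
So the dimensions are [M⁻² L⁻²].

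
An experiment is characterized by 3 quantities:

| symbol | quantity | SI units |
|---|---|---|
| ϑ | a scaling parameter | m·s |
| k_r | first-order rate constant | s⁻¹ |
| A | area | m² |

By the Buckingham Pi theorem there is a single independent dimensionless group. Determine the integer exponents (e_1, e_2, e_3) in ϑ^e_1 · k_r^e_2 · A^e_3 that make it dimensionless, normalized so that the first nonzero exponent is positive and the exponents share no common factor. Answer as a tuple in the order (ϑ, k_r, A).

(2, 2, -1)

L: e_1·(1) + e_2·(0) + e_3·(2) = 0
T: e_1·(1) + e_2·(-1) + e_3·(0) = 0
Solving this homogeneous linear system for the smallest-integer solution (first nonzero entry positive) gives (2, 2, -1).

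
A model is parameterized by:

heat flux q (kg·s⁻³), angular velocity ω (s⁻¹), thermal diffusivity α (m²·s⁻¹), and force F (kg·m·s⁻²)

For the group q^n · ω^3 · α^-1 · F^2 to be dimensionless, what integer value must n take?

-2

Balance the M exponent: (1)·n from q, plus 3·(0) − (0) + 2·(1) = 2 from the rest, must sum to zero.
n + 2 = 0, so n = -2.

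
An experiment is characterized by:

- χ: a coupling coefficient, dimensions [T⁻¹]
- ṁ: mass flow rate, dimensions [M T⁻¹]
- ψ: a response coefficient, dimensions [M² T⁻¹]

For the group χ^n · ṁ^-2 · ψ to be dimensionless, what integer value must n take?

1

Balance the T exponent: (-1)·n from χ, plus −2·(-1) + (-1) = 1 from the rest, must sum to zero.
−n + 1 = 0, so n = 1.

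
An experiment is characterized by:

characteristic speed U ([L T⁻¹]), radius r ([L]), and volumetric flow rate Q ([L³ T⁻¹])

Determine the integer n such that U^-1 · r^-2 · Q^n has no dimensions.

1

Balance the L exponent: (3)·n from Q, plus −(1) − 2·(1) = -3 from the rest, must sum to zero.
3n − 3 = 0, so n = 1.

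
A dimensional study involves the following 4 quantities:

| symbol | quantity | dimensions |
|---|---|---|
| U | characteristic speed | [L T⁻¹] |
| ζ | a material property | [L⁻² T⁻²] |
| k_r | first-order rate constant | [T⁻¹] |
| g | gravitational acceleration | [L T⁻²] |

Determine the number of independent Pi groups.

There are 4 variables and 2 base dimensions (L, T).
The dimension matrix has rank 2.
Independent dimensionless groups: 4 − 2 = 2.

2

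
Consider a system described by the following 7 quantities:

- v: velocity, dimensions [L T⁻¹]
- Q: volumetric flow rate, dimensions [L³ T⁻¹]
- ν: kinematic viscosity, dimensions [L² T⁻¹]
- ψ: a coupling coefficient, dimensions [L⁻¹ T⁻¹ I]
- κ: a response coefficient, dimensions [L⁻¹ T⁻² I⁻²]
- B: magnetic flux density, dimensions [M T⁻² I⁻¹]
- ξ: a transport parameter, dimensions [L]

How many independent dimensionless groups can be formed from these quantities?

3

There are 7 variables and 4 base dimensions (M, L, T, I).
The dimension matrix has rank 4.
Independent dimensionless groups: 7 − 4 = 3.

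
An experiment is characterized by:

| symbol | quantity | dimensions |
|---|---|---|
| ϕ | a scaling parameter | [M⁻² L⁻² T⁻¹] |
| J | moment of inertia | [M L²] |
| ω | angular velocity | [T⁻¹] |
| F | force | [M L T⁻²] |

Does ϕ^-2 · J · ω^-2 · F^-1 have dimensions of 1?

Sum the exponent of each base dimension across the product:
  M: −2·[ϕ]_M + [J]_M − 2·[ω]_M − [F]_M = −2·(-2) + (1) − 2·(0) − (1) = 4
  L: −2·[ϕ]_L + [J]_L − 2·[ω]_L − [F]_L = −2·(-2) + (2) − 2·(0) − (1) = 5
  T: −2·[ϕ]_T + [J]_T − 2·[ω]_T − [F]_T = −2·(-1) + (0) − 2·(-1) − (-2) = 6
Net dimensions [M⁴ L⁵ T⁶] ≠ [1] — not dimensionless.

no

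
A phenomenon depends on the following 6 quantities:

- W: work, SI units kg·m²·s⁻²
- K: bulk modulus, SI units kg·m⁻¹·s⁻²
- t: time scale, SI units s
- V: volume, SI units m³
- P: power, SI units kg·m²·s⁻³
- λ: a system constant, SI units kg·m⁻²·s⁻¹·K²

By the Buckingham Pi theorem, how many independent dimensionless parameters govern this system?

There are 6 variables and 4 base dimensions (M, L, T, Θ).
The dimension matrix has rank 4.
Independent dimensionless groups: 6 − 4 = 2.

2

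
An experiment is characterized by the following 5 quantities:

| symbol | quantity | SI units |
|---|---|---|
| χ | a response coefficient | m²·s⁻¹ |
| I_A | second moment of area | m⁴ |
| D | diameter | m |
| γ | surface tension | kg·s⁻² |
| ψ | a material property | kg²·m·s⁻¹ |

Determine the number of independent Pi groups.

There are 5 variables and 3 base dimensions (M, L, T).
The dimension matrix has rank 3.
Independent dimensionless groups: 5 − 3 = 2.

2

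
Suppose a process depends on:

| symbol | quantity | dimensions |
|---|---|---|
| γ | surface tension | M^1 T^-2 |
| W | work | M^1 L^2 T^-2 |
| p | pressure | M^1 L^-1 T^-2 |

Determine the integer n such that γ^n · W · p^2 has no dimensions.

-3

Balance the M exponent: (1)·n from γ, plus (1) + 2·(1) = 3 from the rest, must sum to zero.
n + 3 = 0, so n = -3.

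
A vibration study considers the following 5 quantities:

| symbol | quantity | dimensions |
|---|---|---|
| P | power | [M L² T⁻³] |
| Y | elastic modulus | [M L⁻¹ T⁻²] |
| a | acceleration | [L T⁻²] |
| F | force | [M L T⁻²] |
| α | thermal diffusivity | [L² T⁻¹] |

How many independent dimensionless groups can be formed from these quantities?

There are 5 variables and 3 base dimensions (M, L, T).
The dimension matrix has rank 3.
Independent dimensionless groups: 5 − 3 = 2.

2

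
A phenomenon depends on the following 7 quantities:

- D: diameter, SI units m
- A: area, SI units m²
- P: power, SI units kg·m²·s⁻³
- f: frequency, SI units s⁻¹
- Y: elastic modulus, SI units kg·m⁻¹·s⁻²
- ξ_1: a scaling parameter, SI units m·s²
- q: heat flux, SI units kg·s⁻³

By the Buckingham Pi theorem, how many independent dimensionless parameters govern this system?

4

There are 7 variables and 3 base dimensions (M, L, T).
The dimension matrix has rank 3.
Independent dimensionless groups: 7 − 3 = 4.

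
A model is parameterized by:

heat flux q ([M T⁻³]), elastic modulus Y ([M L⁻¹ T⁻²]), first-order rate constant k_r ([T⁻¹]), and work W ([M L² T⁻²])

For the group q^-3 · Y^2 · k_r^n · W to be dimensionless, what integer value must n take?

3

Balance the T exponent: (-1)·n from k_r, plus −3·(-3) + 2·(-2) + (-2) = 3 from the rest, must sum to zero.
−n + 3 = 0, so n = 3.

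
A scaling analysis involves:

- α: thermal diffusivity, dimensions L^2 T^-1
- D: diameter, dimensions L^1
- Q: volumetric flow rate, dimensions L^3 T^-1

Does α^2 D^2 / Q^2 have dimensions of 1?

Sum the exponent of each base dimension across the product:
  M: 2·[α]_M + 2·[D]_M − 2·[Q]_M = 2·(0) + 2·(0) − 2·(0) = 0
  L: 2·[α]_L + 2·[D]_L − 2·[Q]_L = 2·(2) + 2·(1) − 2·(3) = 0
  T: 2·[α]_T + 2·[D]_T − 2·[Q]_T = 2·(-1) + 2·(0) − 2·(-1) = 0
All base exponents vanish — dimensionless.

yes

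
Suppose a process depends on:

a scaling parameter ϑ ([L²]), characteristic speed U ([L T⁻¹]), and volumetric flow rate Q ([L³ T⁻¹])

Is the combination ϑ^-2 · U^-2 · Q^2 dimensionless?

yes

Sum the exponent of each base dimension across the product:
  L: −2·[ϑ]_L − 2·[U]_L + 2·[Q]_L = −2·(2) − 2·(1) + 2·(3) = 0
  T: −2·[ϑ]_T − 2·[U]_T + 2·[Q]_T = −2·(0) − 2·(-1) + 2·(-1) = 0
All base exponents vanish — dimensionless.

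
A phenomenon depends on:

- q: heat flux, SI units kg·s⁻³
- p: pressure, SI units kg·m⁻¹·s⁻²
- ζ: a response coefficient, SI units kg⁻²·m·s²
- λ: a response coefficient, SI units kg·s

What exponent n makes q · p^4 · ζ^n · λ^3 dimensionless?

Balance the M exponent: (-2)·n from ζ, plus (1) + 4·(1) + 3·(1) = 8 from the rest, must sum to zero.
-2n + 8 = 0, so n = 4.

4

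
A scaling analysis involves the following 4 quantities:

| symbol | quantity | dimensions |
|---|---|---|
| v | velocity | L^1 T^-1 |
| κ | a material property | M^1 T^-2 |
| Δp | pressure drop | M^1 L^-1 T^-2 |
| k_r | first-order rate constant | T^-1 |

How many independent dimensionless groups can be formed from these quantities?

There are 4 variables and 3 base dimensions (M, L, T).
The dimension matrix has rank 3.
Independent dimensionless groups: 4 − 3 = 1.

1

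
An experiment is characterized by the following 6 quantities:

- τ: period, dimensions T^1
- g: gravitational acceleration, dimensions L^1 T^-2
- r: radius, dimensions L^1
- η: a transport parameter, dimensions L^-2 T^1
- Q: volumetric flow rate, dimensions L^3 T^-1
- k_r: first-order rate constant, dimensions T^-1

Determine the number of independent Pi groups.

There are 6 variables and 2 base dimensions (L, T).
The dimension matrix has rank 2.
Independent dimensionless groups: 6 − 2 = 4.

4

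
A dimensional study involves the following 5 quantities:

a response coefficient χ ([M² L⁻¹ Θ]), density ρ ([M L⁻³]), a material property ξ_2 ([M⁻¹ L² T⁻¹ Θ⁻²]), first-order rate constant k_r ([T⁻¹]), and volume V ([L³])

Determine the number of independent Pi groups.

There are 5 variables and 4 base dimensions (M, L, T, Θ).
The dimension matrix has rank 4.
Independent dimensionless groups: 5 − 4 = 1.

1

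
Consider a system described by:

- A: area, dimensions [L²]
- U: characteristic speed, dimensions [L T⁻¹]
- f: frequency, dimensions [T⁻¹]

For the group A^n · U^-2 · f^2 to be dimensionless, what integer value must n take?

1

Balance the L exponent: (2)·n from A, plus −2·(1) + 2·(0) = -2 from the rest, must sum to zero.
2n − 2 = 0, so n = 1.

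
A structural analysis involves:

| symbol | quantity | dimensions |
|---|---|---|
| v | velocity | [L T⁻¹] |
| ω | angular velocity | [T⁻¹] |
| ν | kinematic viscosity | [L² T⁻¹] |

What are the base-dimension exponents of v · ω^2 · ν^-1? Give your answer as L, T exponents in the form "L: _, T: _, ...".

L: -1, T: -2

Collect each base-dimension exponent across the product:
  L: (1) + 2·(0) − (2) = -1
  T: (-1) + 2·(-1) − (-1) = -2
So the dimensions are [L⁻¹ T⁻²].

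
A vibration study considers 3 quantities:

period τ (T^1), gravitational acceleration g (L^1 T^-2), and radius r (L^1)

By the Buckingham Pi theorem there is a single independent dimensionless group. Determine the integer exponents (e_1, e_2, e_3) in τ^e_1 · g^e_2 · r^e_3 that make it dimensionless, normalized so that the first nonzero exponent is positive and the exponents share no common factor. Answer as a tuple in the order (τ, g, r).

(2, 1, -1)

L: e_1·(0) + e_2·(1) + e_3·(1) = 0
T: e_1·(1) + e_2·(-2) + e_3·(0) = 0
Solving this homogeneous linear system for the smallest-integer solution (first nonzero entry positive) gives (2, 1, -1).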